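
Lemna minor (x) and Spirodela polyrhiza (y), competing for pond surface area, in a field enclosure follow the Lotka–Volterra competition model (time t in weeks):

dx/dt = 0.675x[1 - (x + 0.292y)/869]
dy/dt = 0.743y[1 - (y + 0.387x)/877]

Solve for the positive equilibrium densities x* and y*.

x* ≈ 691, y* ≈ 610

Setting both brackets to zero gives the nullclines x + 0.292y = 869 and 0.387x + y = 877.
Substituting y = 877 - 0.387x into the first: x(1 - 0.292·0.387) = 869 - 0.292·877.
So x* = 613/0.887 = 691, and then y* = 877 - 0.387·691 = 610.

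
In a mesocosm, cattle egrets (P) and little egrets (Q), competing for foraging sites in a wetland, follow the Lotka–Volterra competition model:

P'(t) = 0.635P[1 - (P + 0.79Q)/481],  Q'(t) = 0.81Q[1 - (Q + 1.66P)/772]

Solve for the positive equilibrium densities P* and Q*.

P* ≈ 414, Q* ≈ 85

Setting both brackets to zero gives the nullclines P + 0.79Q = 481 and 1.66P + Q = 772.
Substituting Q = 772 - 1.66P into the first: P(1 - 0.79·1.66) = 481 - 0.79·772.
So P* = -129/-0.311 = 414, and then Q* = 772 - 1.66·414 = 85.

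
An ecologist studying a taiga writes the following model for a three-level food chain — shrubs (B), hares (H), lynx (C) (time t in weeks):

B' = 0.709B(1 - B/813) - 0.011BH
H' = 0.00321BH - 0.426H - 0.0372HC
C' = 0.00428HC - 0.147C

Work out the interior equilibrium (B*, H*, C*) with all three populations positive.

From dC/dt = 0: 0.00428H* = 0.147, so H* = 34.3.
From dB/dt = 0: 0.709(1 - B*/813) = 0.011·34.3, giving B* = 813·(1 - 0.533) = 380.
From dH/dt = 0: 0.00321·380 - 0.426 = 0.0372C*, so C* = 0.793/0.0372 = 21.3.

B* ≈ 380, H* ≈ 34.3, C* ≈ 21.3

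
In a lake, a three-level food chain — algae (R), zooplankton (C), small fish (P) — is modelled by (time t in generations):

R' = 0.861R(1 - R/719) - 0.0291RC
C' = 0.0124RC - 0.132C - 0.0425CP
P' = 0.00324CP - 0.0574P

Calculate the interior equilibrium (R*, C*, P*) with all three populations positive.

R* ≈ 288, C* ≈ 17.7, P* ≈ 81.1

From dP/dt = 0: 0.00324C* = 0.0574, so C* = 17.7.
From dR/dt = 0: 0.861(1 - R*/719) = 0.0291·17.7, giving R* = 719·(1 - 0.599) = 288.
From dC/dt = 0: 0.0124·288 - 0.132 = 0.0425P*, so P* = 3.45/0.0425 = 81.1.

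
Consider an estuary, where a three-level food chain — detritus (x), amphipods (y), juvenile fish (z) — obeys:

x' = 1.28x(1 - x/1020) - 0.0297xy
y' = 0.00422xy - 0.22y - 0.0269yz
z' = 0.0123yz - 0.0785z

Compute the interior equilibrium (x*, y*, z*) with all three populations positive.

x* ≈ 869, y* ≈ 6.38, z* ≈ 128

From dz/dt = 0: 0.0123y* = 0.0785, so y* = 6.38.
From dx/dt = 0: 1.28(1 - x*/1020) = 0.0297·6.38, giving x* = 1020·(1 - 0.148) = 869.
From dy/dt = 0: 0.00422·869 - 0.22 = 0.0269z*, so z* = 3.45/0.0269 = 128.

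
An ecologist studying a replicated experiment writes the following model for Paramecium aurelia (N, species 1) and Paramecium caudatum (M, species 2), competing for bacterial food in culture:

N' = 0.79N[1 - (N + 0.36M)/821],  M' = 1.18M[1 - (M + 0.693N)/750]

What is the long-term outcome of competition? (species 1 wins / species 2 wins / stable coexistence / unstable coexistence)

stable coexistence

Compare the nullcline intercepts: K1/α12 = 821/0.36 = 2280 > K2 = 750; K2/α21 = 750/0.693 = 1080 > K1 = 821.
Since both inequalities hold, each species can invade when rare, so the interior equilibrium is stable.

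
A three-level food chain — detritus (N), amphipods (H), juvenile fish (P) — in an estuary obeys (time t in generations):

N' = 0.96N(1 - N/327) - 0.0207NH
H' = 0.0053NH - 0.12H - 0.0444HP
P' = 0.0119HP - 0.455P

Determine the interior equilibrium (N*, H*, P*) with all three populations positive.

N* ≈ 57.4, H* ≈ 38.2, P* ≈ 4.15

From dP/dt = 0: 0.0119H* = 0.455, so H* = 38.2.
From dN/dt = 0: 0.96(1 - N*/327) = 0.0207·38.2, giving N* = 327·(1 - 0.824) = 57.4.
From dH/dt = 0: 0.0053·57.4 - 0.12 = 0.0444P*, so P* = 0.184/0.0444 = 4.15.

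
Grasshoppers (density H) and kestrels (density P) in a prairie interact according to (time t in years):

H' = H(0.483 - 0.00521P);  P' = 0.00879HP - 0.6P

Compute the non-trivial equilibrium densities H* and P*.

Set dP/dt = 0 with P > 0: 0.00879H - 0.6 = 0, so H* = 0.6/0.00879 = 68.3.
Set dH/dt = 0 with H > 0: 0.483 - 0.00521P = 0, so P* = 0.483/0.00521 = 92.7.

H* ≈ 68.3, P* ≈ 92.7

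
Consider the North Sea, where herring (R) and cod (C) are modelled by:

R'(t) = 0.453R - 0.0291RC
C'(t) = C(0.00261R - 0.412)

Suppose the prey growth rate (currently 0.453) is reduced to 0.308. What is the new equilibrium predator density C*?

C* ≈ 10.6

At the interior fixed point, setting dR/dt = 0 with R > 0 fixes C* = (prey growth rate)/(RC coefficient) — independent of the other coefficients.
With the change, C* = 0.308/0.0291 = 10.6; it falls from 15.6.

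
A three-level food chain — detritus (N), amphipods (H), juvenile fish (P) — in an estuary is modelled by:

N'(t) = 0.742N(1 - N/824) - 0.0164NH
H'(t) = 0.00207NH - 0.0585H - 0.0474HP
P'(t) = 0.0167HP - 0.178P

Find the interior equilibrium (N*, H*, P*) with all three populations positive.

N* ≈ 630, H* ≈ 10.7, P* ≈ 26.3

From dP/dt = 0: 0.0167H* = 0.178, so H* = 10.7.
From dN/dt = 0: 0.742(1 - N*/824) = 0.0164·10.7, giving N* = 824·(1 - 0.236) = 630.
From dH/dt = 0: 0.00207·630 - 0.0585 = 0.0474P*, so P* = 1.25/0.0474 = 26.3.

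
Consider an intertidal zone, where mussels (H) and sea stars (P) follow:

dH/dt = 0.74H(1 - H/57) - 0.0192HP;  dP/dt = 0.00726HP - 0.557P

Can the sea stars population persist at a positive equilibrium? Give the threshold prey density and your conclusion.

Threshold H = 76.7; K < 76.7, so no, the predator goes extinct.

The predator equation gives dP/dt > 0 only when H > 0.557/0.00726 = 76.7.
Without the predator, H → K = 57. Since 57 < 76.7, the predator cannot invade.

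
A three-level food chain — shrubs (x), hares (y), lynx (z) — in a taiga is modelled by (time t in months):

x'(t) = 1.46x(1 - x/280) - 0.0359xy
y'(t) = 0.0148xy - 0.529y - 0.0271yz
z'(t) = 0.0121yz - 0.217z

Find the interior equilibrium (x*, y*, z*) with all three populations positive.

x* ≈ 157, y* ≈ 17.9, z* ≈ 66

From dz/dt = 0: 0.0121y* = 0.217, so y* = 17.9.
From dx/dt = 0: 1.46(1 - x*/280) = 0.0359·17.9, giving x* = 280·(1 - 0.441) = 157.
From dy/dt = 0: 0.0148·157 - 0.529 = 0.0271z*, so z* = 1.79/0.0271 = 66.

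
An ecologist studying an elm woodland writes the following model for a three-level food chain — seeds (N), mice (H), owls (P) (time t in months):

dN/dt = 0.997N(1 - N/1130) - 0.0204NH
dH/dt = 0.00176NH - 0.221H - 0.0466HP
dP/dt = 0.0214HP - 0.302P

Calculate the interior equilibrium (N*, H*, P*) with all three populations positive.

N* ≈ 804, H* ≈ 14.1, P* ≈ 25.6

From dP/dt = 0: 0.0214H* = 0.302, so H* = 14.1.
From dN/dt = 0: 0.997(1 - N*/1130) = 0.0204·14.1, giving N* = 1130·(1 - 0.289) = 804.
From dH/dt = 0: 0.00176·804 - 0.221 = 0.0466P*, so P* = 1.19/0.0466 = 25.6.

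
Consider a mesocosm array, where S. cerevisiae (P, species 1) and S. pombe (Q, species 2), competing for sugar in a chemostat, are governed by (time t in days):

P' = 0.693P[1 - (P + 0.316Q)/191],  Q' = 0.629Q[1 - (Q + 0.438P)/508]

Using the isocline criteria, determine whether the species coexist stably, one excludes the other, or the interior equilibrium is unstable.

Compare the nullcline intercepts: K1/α12 = 191/0.316 = 604 > K2 = 508; K2/α21 = 508/0.438 = 1160 > K1 = 191.
Since both inequalities hold, each species can invade when rare, so the interior equilibrium is stable.

stable coexistence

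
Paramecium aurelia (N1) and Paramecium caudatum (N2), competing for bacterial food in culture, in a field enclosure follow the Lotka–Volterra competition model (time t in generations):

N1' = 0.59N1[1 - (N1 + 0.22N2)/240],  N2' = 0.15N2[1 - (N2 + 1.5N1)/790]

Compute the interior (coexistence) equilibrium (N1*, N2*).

Setting both brackets to zero gives the nullclines N1 + 0.22N2 = 240 and 1.5N1 + N2 = 790.
Substituting N2 = 790 - 1.5N1 into the first: N1(1 - 0.22·1.5) = 240 - 0.22·790.
So N1* = 66.2/0.67 = 98.8, and then N2* = 790 - 1.5·98.8 = 642.

N1* ≈ 98.8, N2* ≈ 642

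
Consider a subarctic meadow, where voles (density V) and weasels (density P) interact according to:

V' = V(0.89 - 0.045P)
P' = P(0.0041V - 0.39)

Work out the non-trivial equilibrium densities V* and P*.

V* ≈ 95.1, P* ≈ 19.8

Set dP/dt = 0 with P > 0: 0.0041V - 0.39 = 0, so V* = 0.39/0.0041 = 95.1.
Set dV/dt = 0 with V > 0: 0.89 - 0.045P = 0, so P* = 0.89/0.045 = 19.8.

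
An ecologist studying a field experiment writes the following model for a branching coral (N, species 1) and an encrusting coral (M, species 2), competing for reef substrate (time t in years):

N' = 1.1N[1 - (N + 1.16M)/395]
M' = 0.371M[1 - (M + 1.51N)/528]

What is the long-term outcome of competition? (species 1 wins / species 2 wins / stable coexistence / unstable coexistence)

unstable coexistence (outcome depends on initial conditions)

Compare the nullcline intercepts: K1/α12 = 395/1.16 = 341 < K2 = 528; K2/α21 = 528/1.51 = 350 < K1 = 395.
Since both are reversed, neither can invade when rare; the interior point is a saddle.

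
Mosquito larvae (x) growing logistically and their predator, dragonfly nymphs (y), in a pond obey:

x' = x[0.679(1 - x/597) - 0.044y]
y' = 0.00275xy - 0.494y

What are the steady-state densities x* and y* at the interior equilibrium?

x* ≈ 180, y* ≈ 10.8

From dy/dt = 0 with y > 0: 0.00275x* = 0.494, so x* = 180.
Substitute into dx/dt = 0: 0.679(1 - 180/597) = 0.044y*.
The bracket is 0.699, giving y* = 0.475/0.044 = 10.8.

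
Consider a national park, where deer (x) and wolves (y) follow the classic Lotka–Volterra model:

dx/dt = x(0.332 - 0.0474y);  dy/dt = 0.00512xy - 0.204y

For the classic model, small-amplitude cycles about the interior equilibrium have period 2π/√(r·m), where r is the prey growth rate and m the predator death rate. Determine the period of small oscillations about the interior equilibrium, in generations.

Here r = 0.332 and m = 0.204, so r·m = 0.0677.
ω = √0.0677 = 0.26 per generation, hence T = 2π/ω ≈ 24.1 generations.

T ≈ 24.1 generations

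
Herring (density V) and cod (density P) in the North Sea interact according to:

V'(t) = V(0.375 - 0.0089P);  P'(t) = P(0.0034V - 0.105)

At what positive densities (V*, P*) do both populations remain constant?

Set dP/dt = 0 with P > 0: 0.0034V - 0.105 = 0, so V* = 0.105/0.0034 = 30.9.
Set dV/dt = 0 with V > 0: 0.375 - 0.0089P = 0, so P* = 0.375/0.0089 = 42.1.

V* ≈ 30.9, P* ≈ 42.1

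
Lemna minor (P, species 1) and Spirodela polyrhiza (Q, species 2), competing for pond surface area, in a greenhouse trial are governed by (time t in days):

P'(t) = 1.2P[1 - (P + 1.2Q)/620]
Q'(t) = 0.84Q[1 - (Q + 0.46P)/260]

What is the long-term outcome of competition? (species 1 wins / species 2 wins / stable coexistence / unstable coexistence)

species 1 excludes species 2

Compare the nullcline intercepts: K1/α12 = 620/1.2 = 517 > K2 = 260; K2/α21 = 260/0.46 = 565 < K1 = 620.
Since the inequalities point opposite ways, species 1 can invade but species 2 cannot.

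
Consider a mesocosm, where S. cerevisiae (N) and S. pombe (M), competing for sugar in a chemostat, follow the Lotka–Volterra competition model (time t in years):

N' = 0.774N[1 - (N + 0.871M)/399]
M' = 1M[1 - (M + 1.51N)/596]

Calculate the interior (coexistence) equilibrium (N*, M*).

Setting both brackets to zero gives the nullclines N + 0.871M = 399 and 1.51N + M = 596.
Substituting M = 596 - 1.51N into the first: N(1 - 0.871·1.51) = 399 - 0.871·596.
So N* = -120/-0.315 = 381, and then M* = 596 - 1.51·381 = 20.6.

N* ≈ 381, M* ≈ 20.6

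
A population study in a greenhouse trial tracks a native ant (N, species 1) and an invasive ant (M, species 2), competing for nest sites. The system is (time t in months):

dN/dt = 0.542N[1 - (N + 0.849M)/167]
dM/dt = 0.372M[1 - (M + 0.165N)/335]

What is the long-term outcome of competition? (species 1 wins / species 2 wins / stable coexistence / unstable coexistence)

Compare the nullcline intercepts: K1/α12 = 167/0.849 = 197 < K2 = 335; K2/α21 = 335/0.165 = 2030 > K1 = 167.
Since the inequalities point opposite ways, species 2 can invade but species 1 cannot.

species 2 excludes species 1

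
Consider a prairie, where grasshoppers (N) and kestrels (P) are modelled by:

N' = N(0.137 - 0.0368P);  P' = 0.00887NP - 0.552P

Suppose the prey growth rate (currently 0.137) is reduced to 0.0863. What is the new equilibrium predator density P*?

P* ≈ 2.35

At the interior fixed point, setting dN/dt = 0 with N > 0 fixes P* = (prey growth rate)/(NP coefficient) — independent of the other coefficients.
With the change, P* = 0.0863/0.0368 = 2.35; it falls from 3.72.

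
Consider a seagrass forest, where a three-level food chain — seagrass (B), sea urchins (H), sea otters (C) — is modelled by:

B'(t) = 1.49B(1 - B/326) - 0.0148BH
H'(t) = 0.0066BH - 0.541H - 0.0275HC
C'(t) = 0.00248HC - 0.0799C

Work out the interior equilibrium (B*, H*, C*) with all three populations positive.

From dC/dt = 0: 0.00248H* = 0.0799, so H* = 32.2.
From dB/dt = 0: 1.49(1 - B*/326) = 0.0148·32.2, giving B* = 326·(1 - 0.32) = 222.
From dH/dt = 0: 0.0066·222 - 0.541 = 0.0275C*, so C* = 0.922/0.0275 = 33.5.

B* ≈ 222, H* ≈ 32.2, C* ≈ 33.5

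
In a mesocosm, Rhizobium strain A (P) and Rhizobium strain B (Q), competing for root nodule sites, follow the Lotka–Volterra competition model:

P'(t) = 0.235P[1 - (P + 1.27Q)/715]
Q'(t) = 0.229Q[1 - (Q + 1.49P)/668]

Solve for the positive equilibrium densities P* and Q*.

Setting both brackets to zero gives the nullclines P + 1.27Q = 715 and 1.49P + Q = 668.
Substituting Q = 668 - 1.49P into the first: P(1 - 1.27·1.49) = 715 - 1.27·668.
So P* = -133/-0.892 = 149, and then Q* = 668 - 1.49·149 = 445.

P* ≈ 149, Q* ≈ 445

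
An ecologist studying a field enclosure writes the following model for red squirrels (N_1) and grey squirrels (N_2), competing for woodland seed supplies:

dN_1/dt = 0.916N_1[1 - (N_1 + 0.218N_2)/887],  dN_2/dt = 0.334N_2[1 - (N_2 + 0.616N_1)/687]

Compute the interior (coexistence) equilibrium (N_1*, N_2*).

N_1* ≈ 852, N_2* ≈ 162

Setting both brackets to zero gives the nullclines N_1 + 0.218N_2 = 887 and 0.616N_1 + N_2 = 687.
Substituting N_2 = 687 - 0.616N_1 into the first: N_1(1 - 0.218·0.616) = 887 - 0.218·687.
So N_1* = 737/0.866 = 852, and then N_2* = 687 - 0.616·852 = 162.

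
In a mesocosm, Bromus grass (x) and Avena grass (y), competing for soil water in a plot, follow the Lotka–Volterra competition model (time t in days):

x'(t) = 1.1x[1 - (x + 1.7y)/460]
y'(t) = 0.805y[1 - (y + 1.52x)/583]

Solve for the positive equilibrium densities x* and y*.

Setting both brackets to zero gives the nullclines x + 1.7y = 460 and 1.52x + y = 583.
Substituting y = 583 - 1.52x into the first: x(1 - 1.7·1.52) = 460 - 1.7·583.
So x* = -531/-1.58 = 335, and then y* = 583 - 1.52·335 = 73.4.

x* ≈ 335, y* ≈ 73.4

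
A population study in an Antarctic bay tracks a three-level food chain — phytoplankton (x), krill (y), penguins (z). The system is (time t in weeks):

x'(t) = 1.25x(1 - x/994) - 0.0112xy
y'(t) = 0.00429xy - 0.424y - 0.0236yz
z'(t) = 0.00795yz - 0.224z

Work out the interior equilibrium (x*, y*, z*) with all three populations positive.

From dz/dt = 0: 0.00795y* = 0.224, so y* = 28.2.
From dx/dt = 0: 1.25(1 - x*/994) = 0.0112·28.2, giving x* = 994·(1 - 0.252) = 743.
From dy/dt = 0: 0.00429·743 - 0.424 = 0.0236z*, so z* = 2.76/0.0236 = 117.

x* ≈ 743, y* ≈ 28.2, z* ≈ 117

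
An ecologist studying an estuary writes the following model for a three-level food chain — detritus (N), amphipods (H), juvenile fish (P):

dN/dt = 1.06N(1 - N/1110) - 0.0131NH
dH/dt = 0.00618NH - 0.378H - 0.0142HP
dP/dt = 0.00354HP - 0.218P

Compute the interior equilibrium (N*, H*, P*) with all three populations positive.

From dP/dt = 0: 0.00354H* = 0.218, so H* = 61.6.
From dN/dt = 0: 1.06(1 - N*/1110) = 0.0131·61.6, giving N* = 1110·(1 - 0.761) = 265.
From dH/dt = 0: 0.00618·265 - 0.378 = 0.0142P*, so P* = 1.26/0.0142 = 88.8.

N* ≈ 265, H* ≈ 61.6, P* ≈ 88.8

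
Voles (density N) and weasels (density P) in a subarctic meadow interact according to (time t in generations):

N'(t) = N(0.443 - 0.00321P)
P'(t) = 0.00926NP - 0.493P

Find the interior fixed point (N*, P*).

Set dP/dt = 0 with P > 0: 0.00926N - 0.493 = 0, so N* = 0.493/0.00926 = 53.2.
Set dN/dt = 0 with N > 0: 0.443 - 0.00321P = 0, so P* = 0.443/0.00321 = 138.

N* ≈ 53.2, P* ≈ 138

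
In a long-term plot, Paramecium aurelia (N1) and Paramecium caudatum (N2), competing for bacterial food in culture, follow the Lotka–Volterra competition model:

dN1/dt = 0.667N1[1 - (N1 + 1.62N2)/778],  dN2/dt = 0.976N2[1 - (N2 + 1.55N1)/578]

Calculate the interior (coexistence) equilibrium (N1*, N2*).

Setting both brackets to zero gives the nullclines N1 + 1.62N2 = 778 and 1.55N1 + N2 = 578.
Substituting N2 = 578 - 1.55N1 into the first: N1(1 - 1.62·1.55) = 778 - 1.62·578.
So N1* = -158/-1.51 = 105, and then N2* = 578 - 1.55·105 = 416.

N1* ≈ 105, N2* ≈ 416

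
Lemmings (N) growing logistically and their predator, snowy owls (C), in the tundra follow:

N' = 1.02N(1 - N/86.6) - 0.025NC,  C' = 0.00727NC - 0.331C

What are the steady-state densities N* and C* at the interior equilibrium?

N* ≈ 45.5, C* ≈ 19.3

From dC/dt = 0 with C > 0: 0.00727N* = 0.331, so N* = 45.5.
Substitute into dN/dt = 0: 1.02(1 - 45.5/86.6) = 0.025C*.
The bracket is 0.474, giving C* = 0.484/0.025 = 19.3.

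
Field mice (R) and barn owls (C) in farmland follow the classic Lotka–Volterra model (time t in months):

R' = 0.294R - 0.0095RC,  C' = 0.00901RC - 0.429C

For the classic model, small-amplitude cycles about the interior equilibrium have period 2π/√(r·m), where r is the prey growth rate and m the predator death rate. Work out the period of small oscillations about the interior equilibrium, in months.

T ≈ 17.7 months

Here r = 0.294 and m = 0.429, so r·m = 0.126.
ω = √0.126 = 0.355 per month, hence T = 2π/ω ≈ 17.7 months.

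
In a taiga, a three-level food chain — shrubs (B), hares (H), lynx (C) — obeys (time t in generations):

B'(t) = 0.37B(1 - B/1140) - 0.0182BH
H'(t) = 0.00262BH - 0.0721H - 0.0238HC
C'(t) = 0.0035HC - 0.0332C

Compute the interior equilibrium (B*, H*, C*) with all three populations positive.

B* ≈ 608, H* ≈ 9.49, C* ≈ 63.9

From dC/dt = 0: 0.0035H* = 0.0332, so H* = 9.49.
From dB/dt = 0: 0.37(1 - B*/1140) = 0.0182·9.49, giving B* = 1140·(1 - 0.467) = 608.
From dH/dt = 0: 0.00262·608 - 0.0721 = 0.0238C*, so C* = 1.52/0.0238 = 63.9.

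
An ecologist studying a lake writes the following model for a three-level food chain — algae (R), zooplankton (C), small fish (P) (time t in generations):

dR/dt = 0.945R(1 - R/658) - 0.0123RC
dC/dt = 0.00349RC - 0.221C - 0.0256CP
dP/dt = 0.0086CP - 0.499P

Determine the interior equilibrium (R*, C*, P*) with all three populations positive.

R* ≈ 161, C* ≈ 58, P* ≈ 13.3

From dP/dt = 0: 0.0086C* = 0.499, so C* = 58.
From dR/dt = 0: 0.945(1 - R*/658) = 0.0123·58, giving R* = 658·(1 - 0.755) = 161.
From dC/dt = 0: 0.00349·161 - 0.221 = 0.0256P*, so P* = 0.341/0.0256 = 13.3.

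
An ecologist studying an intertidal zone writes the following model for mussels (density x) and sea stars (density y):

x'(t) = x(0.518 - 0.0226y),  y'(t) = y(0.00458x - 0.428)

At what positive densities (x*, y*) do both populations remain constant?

Set dy/dt = 0 with y > 0: 0.00458x - 0.428 = 0, so x* = 0.428/0.00458 = 93.4.
Set dx/dt = 0 with x > 0: 0.518 - 0.0226y = 0, so y* = 0.518/0.0226 = 22.9.

x* ≈ 93.4, y* ≈ 22.9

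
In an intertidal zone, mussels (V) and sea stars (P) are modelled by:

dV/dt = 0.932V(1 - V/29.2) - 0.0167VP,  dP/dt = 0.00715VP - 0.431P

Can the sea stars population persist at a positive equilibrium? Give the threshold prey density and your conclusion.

The predator equation gives dP/dt > 0 only when V > 0.431/0.00715 = 60.3.
Without the predator, V → K = 29.2. Since 29.2 < 60.3, the predator cannot invade.

Threshold V = 60.3; K < 60.3, so no, the predator goes extinct.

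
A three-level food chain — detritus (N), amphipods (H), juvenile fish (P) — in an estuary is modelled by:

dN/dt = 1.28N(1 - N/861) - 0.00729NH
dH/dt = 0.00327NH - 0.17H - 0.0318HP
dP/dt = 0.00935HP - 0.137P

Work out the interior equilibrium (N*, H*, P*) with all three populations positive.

N* ≈ 789, H* ≈ 14.7, P* ≈ 75.8

From dP/dt = 0: 0.00935H* = 0.137, so H* = 14.7.
From dN/dt = 0: 1.28(1 - N*/861) = 0.00729·14.7, giving N* = 861·(1 - 0.0835) = 789.
From dH/dt = 0: 0.00327·789 - 0.17 = 0.0318P*, so P* = 2.41/0.0318 = 75.8.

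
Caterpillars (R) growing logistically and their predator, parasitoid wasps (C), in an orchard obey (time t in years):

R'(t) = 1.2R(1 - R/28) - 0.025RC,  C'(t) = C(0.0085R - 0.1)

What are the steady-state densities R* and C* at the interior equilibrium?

From dC/dt = 0 with C > 0: 0.0085R* = 0.1, so R* = 11.8.
Substitute into dR/dt = 0: 1.2(1 - 11.8/28) = 0.025C*.
The bracket is 0.58, giving C* = 0.696/0.025 = 27.8.

R* ≈ 11.8, C* ≈ 27.8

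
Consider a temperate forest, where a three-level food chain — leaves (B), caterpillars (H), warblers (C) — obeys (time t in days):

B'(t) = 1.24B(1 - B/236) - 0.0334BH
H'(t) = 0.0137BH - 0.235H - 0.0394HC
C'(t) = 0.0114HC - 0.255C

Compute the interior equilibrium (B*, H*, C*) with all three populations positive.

B* ≈ 93.8, H* ≈ 22.4, C* ≈ 26.7

From dC/dt = 0: 0.0114H* = 0.255, so H* = 22.4.
From dB/dt = 0: 1.24(1 - B*/236) = 0.0334·22.4, giving B* = 236·(1 - 0.603) = 93.8.
From dH/dt = 0: 0.0137·93.8 - 0.235 = 0.0394C*, so C* = 1.05/0.0394 = 26.7.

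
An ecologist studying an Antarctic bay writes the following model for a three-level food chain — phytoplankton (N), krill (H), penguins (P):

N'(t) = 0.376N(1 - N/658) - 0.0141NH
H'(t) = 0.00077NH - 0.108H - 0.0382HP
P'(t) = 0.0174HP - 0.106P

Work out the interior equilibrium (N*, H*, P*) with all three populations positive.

N* ≈ 508, H* ≈ 6.09, P* ≈ 7.41

From dP/dt = 0: 0.0174H* = 0.106, so H* = 6.09.
From dN/dt = 0: 0.376(1 - N*/658) = 0.0141·6.09, giving N* = 658·(1 - 0.228) = 508.
From dH/dt = 0: 0.00077·508 - 0.108 = 0.0382P*, so P* = 0.283/0.0382 = 7.41.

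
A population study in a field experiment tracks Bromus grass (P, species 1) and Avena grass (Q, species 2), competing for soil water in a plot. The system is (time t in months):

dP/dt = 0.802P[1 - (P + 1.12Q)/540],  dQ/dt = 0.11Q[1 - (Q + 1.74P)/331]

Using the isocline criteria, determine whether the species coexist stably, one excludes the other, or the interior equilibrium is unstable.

Compare the nullcline intercepts: K1/α12 = 540/1.12 = 482 > K2 = 331; K2/α21 = 331/1.74 = 190 < K1 = 540.
Since the inequalities point opposite ways, species 1 can invade but species 2 cannot.

species 1 excludes species 2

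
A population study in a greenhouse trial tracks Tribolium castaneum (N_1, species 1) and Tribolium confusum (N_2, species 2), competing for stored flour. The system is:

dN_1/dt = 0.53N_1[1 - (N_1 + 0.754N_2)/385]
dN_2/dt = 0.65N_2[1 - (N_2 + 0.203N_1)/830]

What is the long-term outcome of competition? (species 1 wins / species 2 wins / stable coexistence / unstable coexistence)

species 2 excludes species 1

Compare the nullcline intercepts: K1/α12 = 385/0.754 = 511 < K2 = 830; K2/α21 = 830/0.203 = 4090 > K1 = 385.
Since the inequalities point opposite ways, species 2 can invade but species 1 cannot.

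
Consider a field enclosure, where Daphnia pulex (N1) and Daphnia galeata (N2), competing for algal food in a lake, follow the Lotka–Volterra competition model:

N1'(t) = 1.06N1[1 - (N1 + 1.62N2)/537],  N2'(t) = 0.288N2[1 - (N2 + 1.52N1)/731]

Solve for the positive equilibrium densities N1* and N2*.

N1* ≈ 443, N2* ≈ 58.3

Setting both brackets to zero gives the nullclines N1 + 1.62N2 = 537 and 1.52N1 + N2 = 731.
Substituting N2 = 731 - 1.52N1 into the first: N1(1 - 1.62·1.52) = 537 - 1.62·731.
So N1* = -647/-1.46 = 443, and then N2* = 731 - 1.52·443 = 58.3.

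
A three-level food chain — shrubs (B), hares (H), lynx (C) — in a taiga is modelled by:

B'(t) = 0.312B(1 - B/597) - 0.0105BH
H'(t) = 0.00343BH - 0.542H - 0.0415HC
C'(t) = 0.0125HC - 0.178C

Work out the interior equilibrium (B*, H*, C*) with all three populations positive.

From dC/dt = 0: 0.0125H* = 0.178, so H* = 14.2.
From dB/dt = 0: 0.312(1 - B*/597) = 0.0105·14.2, giving B* = 597·(1 - 0.479) = 311.
From dH/dt = 0: 0.00343·311 - 0.542 = 0.0415C*, so C* = 0.524/0.0415 = 12.6.

B* ≈ 311, H* ≈ 14.2, C* ≈ 12.6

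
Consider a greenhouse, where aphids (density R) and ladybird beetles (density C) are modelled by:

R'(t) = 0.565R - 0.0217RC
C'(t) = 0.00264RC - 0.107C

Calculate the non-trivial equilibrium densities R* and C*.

Set dC/dt = 0 with C > 0: 0.00264R - 0.107 = 0, so R* = 0.107/0.00264 = 40.5.
Set dR/dt = 0 with R > 0: 0.565 - 0.0217C = 0, so C* = 0.565/0.0217 = 26.

R* ≈ 40.5, C* ≈ 26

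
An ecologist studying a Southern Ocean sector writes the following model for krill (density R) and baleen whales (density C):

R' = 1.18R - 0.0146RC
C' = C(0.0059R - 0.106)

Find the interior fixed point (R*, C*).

Set dC/dt = 0 with C > 0: 0.0059R - 0.106 = 0, so R* = 0.106/0.0059 = 18.
Set dR/dt = 0 with R > 0: 1.18 - 0.0146C = 0, so C* = 1.18/0.0146 = 80.8.

R* ≈ 18, C* ≈ 80.8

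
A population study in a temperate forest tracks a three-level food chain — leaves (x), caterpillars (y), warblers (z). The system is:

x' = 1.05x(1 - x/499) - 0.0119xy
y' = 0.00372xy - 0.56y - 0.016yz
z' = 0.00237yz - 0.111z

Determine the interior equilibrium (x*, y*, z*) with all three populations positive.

From dz/dt = 0: 0.00237y* = 0.111, so y* = 46.8.
From dx/dt = 0: 1.05(1 - x*/499) = 0.0119·46.8, giving x* = 499·(1 - 0.531) = 234.
From dy/dt = 0: 0.00372·234 - 0.56 = 0.016z*, so z* = 0.311/0.016 = 19.4.

x* ≈ 234, y* ≈ 46.8, z* ≈ 19.4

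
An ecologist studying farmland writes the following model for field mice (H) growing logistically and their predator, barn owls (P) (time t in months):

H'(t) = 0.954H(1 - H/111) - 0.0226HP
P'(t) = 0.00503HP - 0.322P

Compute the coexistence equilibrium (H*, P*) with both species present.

From dP/dt = 0 with P > 0: 0.00503H* = 0.322, so H* = 64.
Substitute into dH/dt = 0: 0.954(1 - 64/111) = 0.0226P*.
The bracket is 0.423, giving P* = 0.404/0.0226 = 17.9.

H* ≈ 64, P* ≈ 17.9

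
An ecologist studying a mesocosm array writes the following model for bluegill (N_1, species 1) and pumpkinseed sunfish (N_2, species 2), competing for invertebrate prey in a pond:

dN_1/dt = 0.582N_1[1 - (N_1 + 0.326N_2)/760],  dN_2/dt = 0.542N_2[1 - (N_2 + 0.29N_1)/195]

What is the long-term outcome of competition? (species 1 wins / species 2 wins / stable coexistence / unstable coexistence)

species 1 excludes species 2

Compare the nullcline intercepts: K1/α12 = 760/0.326 = 2330 > K2 = 195; K2/α21 = 195/0.29 = 672 < K1 = 760.
Since the inequalities point opposite ways, species 1 can invade but species 2 cannot.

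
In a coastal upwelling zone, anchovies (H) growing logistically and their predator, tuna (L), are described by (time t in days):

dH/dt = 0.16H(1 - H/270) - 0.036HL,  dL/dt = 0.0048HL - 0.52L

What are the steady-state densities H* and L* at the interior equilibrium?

From dL/dt = 0 with L > 0: 0.0048H* = 0.52, so H* = 108.
Substitute into dH/dt = 0: 0.16(1 - 108/270) = 0.036L*.
The bracket is 0.599, giving L* = 0.0958/0.036 = 2.66.

H* ≈ 108, L* ≈ 2.66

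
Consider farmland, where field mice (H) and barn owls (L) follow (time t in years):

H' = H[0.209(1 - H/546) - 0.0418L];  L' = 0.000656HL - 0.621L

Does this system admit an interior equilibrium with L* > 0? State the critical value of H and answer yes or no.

The predator equation gives dL/dt > 0 only when H > 0.621/0.000656 = 947.
Without the predator, H → K = 546. Since 546 < 947, the predator cannot invade.

Threshold H = 947; K < 947, so no, the predator goes extinct.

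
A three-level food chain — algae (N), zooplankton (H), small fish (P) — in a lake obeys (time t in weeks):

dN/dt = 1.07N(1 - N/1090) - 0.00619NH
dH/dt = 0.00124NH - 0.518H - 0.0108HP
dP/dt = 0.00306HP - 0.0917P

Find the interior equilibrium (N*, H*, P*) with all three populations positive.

N* ≈ 901, H* ≈ 30, P* ≈ 55.5

From dP/dt = 0: 0.00306H* = 0.0917, so H* = 30.
From dN/dt = 0: 1.07(1 - N*/1090) = 0.00619·30, giving N* = 1090·(1 - 0.173) = 901.
From dH/dt = 0: 0.00124·901 - 0.518 = 0.0108P*, so P* = 0.599/0.0108 = 55.5.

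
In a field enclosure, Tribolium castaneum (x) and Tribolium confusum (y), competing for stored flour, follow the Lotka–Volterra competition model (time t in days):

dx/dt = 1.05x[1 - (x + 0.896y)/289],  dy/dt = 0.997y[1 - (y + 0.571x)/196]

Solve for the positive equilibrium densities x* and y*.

Setting both brackets to zero gives the nullclines x + 0.896y = 289 and 0.571x + y = 196.
Substituting y = 196 - 0.571x into the first: x(1 - 0.896·0.571) = 289 - 0.896·196.
So x* = 113/0.488 = 232, and then y* = 196 - 0.571·232 = 63.4.

x* ≈ 232, y* ≈ 63.4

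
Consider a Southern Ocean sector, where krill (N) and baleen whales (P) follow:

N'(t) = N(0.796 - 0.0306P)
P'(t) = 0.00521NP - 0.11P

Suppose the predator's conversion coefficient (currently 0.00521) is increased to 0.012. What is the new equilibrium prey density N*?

At the interior fixed point, setting dP/dt = 0 with P > 0 fixes N* = (predator death rate)/(NP coefficient) — independent of the other coefficients.
With the change, N* = 0.11/0.012 = 9.17; it falls from 21.1.

N* ≈ 9.17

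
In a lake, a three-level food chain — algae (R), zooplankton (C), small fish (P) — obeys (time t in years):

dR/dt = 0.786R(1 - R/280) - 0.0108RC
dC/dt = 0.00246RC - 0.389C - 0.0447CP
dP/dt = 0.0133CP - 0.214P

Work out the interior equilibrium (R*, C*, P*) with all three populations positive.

R* ≈ 218, C* ≈ 16.1, P* ≈ 3.3

From dP/dt = 0: 0.0133C* = 0.214, so C* = 16.1.
From dR/dt = 0: 0.786(1 - R*/280) = 0.0108·16.1, giving R* = 280·(1 - 0.221) = 218.
From dC/dt = 0: 0.00246·218 - 0.389 = 0.0447P*, so P* = 0.148/0.0447 = 3.3.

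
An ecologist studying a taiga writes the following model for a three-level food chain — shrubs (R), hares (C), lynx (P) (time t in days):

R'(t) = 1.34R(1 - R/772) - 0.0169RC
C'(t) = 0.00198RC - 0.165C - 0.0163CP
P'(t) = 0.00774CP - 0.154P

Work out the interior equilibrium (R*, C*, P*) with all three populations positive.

From dP/dt = 0: 0.00774C* = 0.154, so C* = 19.9.
From dR/dt = 0: 1.34(1 - R*/772) = 0.0169·19.9, giving R* = 772·(1 - 0.251) = 578.
From dC/dt = 0: 0.00198·578 - 0.165 = 0.0163P*, so P* = 0.98/0.0163 = 60.1.

R* ≈ 578, C* ≈ 19.9, P* ≈ 60.1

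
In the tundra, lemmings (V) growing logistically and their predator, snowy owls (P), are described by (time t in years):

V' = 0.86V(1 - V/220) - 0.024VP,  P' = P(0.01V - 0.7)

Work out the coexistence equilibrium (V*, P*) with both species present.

V* ≈ 70, P* ≈ 24.4

From dP/dt = 0 with P > 0: 0.01V* = 0.7, so V* = 70.
Substitute into dV/dt = 0: 0.86(1 - 70/220) = 0.024P*.
The bracket is 0.682, giving P* = 0.586/0.024 = 24.4.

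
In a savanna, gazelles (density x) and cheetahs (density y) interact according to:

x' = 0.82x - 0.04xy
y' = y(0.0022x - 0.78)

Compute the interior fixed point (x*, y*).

x* ≈ 355, y* ≈ 20.5

Set dy/dt = 0 with y > 0: 0.0022x - 0.78 = 0, so x* = 0.78/0.0022 = 355.
Set dx/dt = 0 with x > 0: 0.82 - 0.04y = 0, so y* = 0.82/0.04 = 20.5.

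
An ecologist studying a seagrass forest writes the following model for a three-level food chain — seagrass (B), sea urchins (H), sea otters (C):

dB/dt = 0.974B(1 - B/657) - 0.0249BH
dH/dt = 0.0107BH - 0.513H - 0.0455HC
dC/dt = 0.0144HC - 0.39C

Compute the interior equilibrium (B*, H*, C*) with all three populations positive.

From dC/dt = 0: 0.0144H* = 0.39, so H* = 27.1.
From dB/dt = 0: 0.974(1 - B*/657) = 0.0249·27.1, giving B* = 657·(1 - 0.692) = 202.
From dH/dt = 0: 0.0107·202 - 0.513 = 0.0455C*, so C* = 1.65/0.0455 = 36.3.

B* ≈ 202, H* ≈ 27.1, C* ≈ 36.3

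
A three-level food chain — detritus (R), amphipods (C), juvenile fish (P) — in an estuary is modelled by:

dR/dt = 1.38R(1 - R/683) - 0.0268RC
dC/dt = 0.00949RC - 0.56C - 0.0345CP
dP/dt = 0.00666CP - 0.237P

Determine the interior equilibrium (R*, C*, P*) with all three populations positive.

R* ≈ 211, C* ≈ 35.6, P* ≈ 41.8

From dP/dt = 0: 0.00666C* = 0.237, so C* = 35.6.
From dR/dt = 0: 1.38(1 - R*/683) = 0.0268·35.6, giving R* = 683·(1 - 0.691) = 211.
From dC/dt = 0: 0.00949·211 - 0.56 = 0.0345P*, so P* = 1.44/0.0345 = 41.8.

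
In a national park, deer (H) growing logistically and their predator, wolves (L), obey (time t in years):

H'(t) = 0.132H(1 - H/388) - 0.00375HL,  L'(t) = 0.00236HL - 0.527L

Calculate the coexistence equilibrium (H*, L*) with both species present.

H* ≈ 223, L* ≈ 14.9

From dL/dt = 0 with L > 0: 0.00236H* = 0.527, so H* = 223.
Substitute into dH/dt = 0: 0.132(1 - 223/388) = 0.00375L*.
The bracket is 0.424, giving L* = 0.056/0.00375 = 14.9.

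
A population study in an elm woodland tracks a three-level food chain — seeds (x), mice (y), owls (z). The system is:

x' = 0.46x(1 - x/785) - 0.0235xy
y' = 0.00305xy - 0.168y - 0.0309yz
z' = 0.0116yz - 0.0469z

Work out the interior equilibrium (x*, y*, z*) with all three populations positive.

x* ≈ 623, y* ≈ 4.04, z* ≈ 56

From dz/dt = 0: 0.0116y* = 0.0469, so y* = 4.04.
From dx/dt = 0: 0.46(1 - x*/785) = 0.0235·4.04, giving x* = 785·(1 - 0.207) = 623.
From dy/dt = 0: 0.00305·623 - 0.168 = 0.0309z*, so z* = 1.73/0.0309 = 56.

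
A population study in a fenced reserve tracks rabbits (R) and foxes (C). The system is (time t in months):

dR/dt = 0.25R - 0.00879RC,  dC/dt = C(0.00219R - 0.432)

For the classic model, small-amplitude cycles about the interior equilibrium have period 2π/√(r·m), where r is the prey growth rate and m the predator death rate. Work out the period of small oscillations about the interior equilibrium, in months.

T ≈ 19.1 months

Here r = 0.25 and m = 0.432, so r·m = 0.108.
ω = √0.108 = 0.329 per month, hence T = 2π/ω ≈ 19.1 months.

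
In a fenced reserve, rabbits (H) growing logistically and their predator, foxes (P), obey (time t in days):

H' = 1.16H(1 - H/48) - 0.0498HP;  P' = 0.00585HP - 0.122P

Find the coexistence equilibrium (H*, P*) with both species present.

H* ≈ 20.9, P* ≈ 13.2

From dP/dt = 0 with P > 0: 0.00585H* = 0.122, so H* = 20.9.
Substitute into dH/dt = 0: 1.16(1 - 20.9/48) = 0.0498P*.
The bracket is 0.566, giving P* = 0.656/0.0498 = 13.2.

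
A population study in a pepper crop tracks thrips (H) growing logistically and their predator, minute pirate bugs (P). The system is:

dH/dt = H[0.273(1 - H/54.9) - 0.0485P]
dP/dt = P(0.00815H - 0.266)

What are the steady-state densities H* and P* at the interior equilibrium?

From dP/dt = 0 with P > 0: 0.00815H* = 0.266, so H* = 32.6.
Substitute into dH/dt = 0: 0.273(1 - 32.6/54.9) = 0.0485P*.
The bracket is 0.406, giving P* = 0.111/0.0485 = 2.28.

H* ≈ 32.6, P* ≈ 2.28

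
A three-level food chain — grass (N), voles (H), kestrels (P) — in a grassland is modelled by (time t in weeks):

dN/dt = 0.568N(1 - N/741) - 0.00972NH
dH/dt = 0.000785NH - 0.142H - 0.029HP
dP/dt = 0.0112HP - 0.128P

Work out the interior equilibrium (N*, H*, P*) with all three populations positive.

N* ≈ 596, H* ≈ 11.4, P* ≈ 11.2

From dP/dt = 0: 0.0112H* = 0.128, so H* = 11.4.
From dN/dt = 0: 0.568(1 - N*/741) = 0.00972·11.4, giving N* = 741·(1 - 0.196) = 596.
From dH/dt = 0: 0.000785·596 - 0.142 = 0.029P*, so P* = 0.326/0.029 = 11.2.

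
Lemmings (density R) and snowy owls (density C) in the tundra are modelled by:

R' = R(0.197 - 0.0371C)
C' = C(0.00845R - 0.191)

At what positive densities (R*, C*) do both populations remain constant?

R* ≈ 22.6, C* ≈ 5.31

Set dC/dt = 0 with C > 0: 0.00845R - 0.191 = 0, so R* = 0.191/0.00845 = 22.6.
Set dR/dt = 0 with R > 0: 0.197 - 0.0371C = 0, so C* = 0.197/0.0371 = 5.31.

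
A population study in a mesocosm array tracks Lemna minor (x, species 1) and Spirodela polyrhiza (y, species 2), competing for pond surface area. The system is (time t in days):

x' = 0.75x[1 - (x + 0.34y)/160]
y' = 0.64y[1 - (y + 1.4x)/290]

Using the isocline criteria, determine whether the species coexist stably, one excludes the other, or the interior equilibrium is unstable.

stable coexistence

Compare the nullcline intercepts: K1/α12 = 160/0.34 = 471 > K2 = 290; K2/α21 = 290/1.4 = 207 > K1 = 160.
Since both inequalities hold, each species can invade when rare, so the interior equilibrium is stable.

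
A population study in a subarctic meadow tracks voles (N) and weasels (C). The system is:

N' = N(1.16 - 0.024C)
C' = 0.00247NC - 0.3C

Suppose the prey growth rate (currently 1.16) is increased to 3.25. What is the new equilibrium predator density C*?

C* ≈ 135

At the interior fixed point, setting dN/dt = 0 with N > 0 fixes C* = (prey growth rate)/(NC coefficient) — independent of the other coefficients.
With the change, C* = 3.25/0.024 = 135; it rises from 48.3.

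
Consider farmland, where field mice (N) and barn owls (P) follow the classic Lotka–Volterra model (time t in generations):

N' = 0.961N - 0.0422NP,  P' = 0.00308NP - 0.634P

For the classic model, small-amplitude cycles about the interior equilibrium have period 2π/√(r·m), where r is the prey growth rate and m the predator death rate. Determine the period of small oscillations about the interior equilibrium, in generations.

T ≈ 8.05 generations

Here r = 0.961 and m = 0.634, so r·m = 0.609.
ω = √0.609 = 0.781 per generation, hence T = 2π/ω ≈ 8.05 generations.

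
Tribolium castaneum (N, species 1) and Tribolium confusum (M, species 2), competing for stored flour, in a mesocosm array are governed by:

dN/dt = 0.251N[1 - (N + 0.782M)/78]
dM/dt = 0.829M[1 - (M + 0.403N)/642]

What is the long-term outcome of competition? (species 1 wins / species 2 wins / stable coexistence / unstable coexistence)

species 2 excludes species 1

Compare the nullcline intercepts: K1/α12 = 78/0.782 = 99.7 < K2 = 642; K2/α21 = 642/0.403 = 1590 > K1 = 78.
Since the inequalities point opposite ways, species 2 can invade but species 1 cannot.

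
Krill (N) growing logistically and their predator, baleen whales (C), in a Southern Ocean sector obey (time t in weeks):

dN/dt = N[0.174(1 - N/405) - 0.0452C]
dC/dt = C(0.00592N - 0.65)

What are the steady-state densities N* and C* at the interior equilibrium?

N* ≈ 110, C* ≈ 2.81

From dC/dt = 0 with C > 0: 0.00592N* = 0.65, so N* = 110.
Substitute into dN/dt = 0: 0.174(1 - 110/405) = 0.0452C*.
The bracket is 0.729, giving C* = 0.127/0.0452 = 2.81.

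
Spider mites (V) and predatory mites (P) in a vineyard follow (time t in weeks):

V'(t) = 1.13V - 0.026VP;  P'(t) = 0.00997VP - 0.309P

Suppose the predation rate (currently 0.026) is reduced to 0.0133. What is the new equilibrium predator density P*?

P* ≈ 85

At the interior fixed point, setting dV/dt = 0 with V > 0 fixes P* = (prey growth rate)/(VP coefficient) — independent of the other coefficients.
With the change, P* = 1.13/0.0133 = 85; it rises from 43.5.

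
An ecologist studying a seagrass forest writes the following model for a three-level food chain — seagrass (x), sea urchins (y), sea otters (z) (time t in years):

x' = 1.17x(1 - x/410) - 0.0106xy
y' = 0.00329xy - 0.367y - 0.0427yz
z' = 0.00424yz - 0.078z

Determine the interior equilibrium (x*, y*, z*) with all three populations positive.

x* ≈ 342, y* ≈ 18.4, z* ≈ 17.7

From dz/dt = 0: 0.00424y* = 0.078, so y* = 18.4.
From dx/dt = 0: 1.17(1 - x*/410) = 0.0106·18.4, giving x* = 410·(1 - 0.167) = 342.
From dy/dt = 0: 0.00329·342 - 0.367 = 0.0427z*, so z* = 0.757/0.0427 = 17.7.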